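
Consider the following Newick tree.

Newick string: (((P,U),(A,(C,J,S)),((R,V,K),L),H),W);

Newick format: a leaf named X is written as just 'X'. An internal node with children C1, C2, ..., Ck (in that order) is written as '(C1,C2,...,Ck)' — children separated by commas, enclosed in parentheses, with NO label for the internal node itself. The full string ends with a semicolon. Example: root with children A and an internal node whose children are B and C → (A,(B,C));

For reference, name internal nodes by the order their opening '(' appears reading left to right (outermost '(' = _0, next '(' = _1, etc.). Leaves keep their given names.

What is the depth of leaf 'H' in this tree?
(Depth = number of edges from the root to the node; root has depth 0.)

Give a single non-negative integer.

Newick: (((P,U),(A,(C,J,S)),((R,V,K),L),H),W);
Naming internals by '(' encounter order: outermost '(' = _0, next = _1, ...
Query node: H
Path from root: _0 -> _1 -> H
Depth of H: 2 (number of edges from root)

Answer: 2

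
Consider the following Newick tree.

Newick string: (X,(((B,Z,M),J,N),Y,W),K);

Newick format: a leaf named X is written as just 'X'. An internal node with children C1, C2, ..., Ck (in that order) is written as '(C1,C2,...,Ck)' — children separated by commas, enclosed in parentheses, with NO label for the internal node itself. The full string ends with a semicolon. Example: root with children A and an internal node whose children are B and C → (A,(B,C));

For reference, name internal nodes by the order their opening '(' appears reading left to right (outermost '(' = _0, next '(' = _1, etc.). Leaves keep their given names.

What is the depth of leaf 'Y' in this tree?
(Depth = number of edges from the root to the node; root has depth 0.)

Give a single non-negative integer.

Newick: (X,(((B,Z,M),J,N),Y,W),K);
Naming internals by '(' encounter order: outermost '(' = _0, next = _1, ...
Query node: Y
Path from root: _0 -> _1 -> Y
Depth of Y: 2 (number of edges from root)

Answer: 2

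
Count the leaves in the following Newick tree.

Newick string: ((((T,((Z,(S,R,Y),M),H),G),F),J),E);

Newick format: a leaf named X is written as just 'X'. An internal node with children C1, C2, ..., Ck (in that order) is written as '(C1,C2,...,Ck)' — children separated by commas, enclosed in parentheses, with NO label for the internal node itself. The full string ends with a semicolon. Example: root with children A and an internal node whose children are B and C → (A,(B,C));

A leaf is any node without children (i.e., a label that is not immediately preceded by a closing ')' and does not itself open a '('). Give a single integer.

Answer: 11

Derivation:
Newick: ((((T,((Z,(S,R,Y),M),H),G),F),J),E);
Scan left-to-right; a leaf is any maximal label run not followed by '(':
  pos 4: leaf 'T' → count = 1
  pos 8: leaf 'Z' → count = 2
  pos 11: leaf 'S' → count = 3
  pos 13: leaf 'R' → count = 4
  pos 15: leaf 'Y' → count = 5
  pos 18: leaf 'M' → count = 6
  pos 21: leaf 'H' → count = 7
  pos 24: leaf 'G' → count = 8
  pos 27: leaf 'F' → count = 9
  pos 30: leaf 'J' → count = 10
  pos 33: leaf 'E' → count = 11
Total leaves: 11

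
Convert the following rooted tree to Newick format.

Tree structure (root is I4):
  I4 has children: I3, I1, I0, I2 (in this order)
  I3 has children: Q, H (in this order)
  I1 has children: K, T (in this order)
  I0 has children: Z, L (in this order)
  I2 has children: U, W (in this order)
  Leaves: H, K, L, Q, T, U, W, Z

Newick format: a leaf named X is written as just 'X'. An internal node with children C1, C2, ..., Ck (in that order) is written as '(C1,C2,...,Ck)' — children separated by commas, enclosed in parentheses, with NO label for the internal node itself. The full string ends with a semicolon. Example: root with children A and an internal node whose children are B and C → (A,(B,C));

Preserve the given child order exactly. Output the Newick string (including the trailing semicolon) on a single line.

Answer: ((Q,H),(K,T),(Z,L),(U,W));

Derivation:
internal I4 with children ['I3', 'I1', 'I0', 'I2']
  internal I3 with children ['Q', 'H']
    leaf 'Q' → 'Q'
    leaf 'H' → 'H'
  → '(Q,H)'
  internal I1 with children ['K', 'T']
    leaf 'K' → 'K'
    leaf 'T' → 'T'
  → '(K,T)'
  internal I0 with children ['Z', 'L']
    leaf 'Z' → 'Z'
    leaf 'L' → 'L'
  → '(Z,L)'
  internal I2 with children ['U', 'W']
    leaf 'U' → 'U'
    leaf 'W' → 'W'
  → '(U,W)'
→ '((Q,H),(K,T),(Z,L),(U,W))'
Final: ((Q,H),(K,T),(Z,L),(U,W));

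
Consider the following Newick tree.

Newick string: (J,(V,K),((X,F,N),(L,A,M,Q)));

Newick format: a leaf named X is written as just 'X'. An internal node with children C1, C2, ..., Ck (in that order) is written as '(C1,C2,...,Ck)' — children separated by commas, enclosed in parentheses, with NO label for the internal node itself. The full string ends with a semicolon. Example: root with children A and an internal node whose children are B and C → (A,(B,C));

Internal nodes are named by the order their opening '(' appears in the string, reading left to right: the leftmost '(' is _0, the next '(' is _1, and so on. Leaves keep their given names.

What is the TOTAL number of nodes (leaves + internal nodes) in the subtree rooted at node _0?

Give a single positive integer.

Newick: (J,(V,K),((X,F,N),(L,A,M,Q)));
Locate _0: it is the '(' at position 0 (the 1st '(' reading left to right).
Query: subtree rooted at _0
_0: subtree_size = 1 + 14
  J: subtree_size = 1 + 0
  _1: subtree_size = 1 + 2
    V: subtree_size = 1 + 0
    K: subtree_size = 1 + 0
  _2: subtree_size = 1 + 9
    _3: subtree_size = 1 + 3
      X: subtree_size = 1 + 0
      F: subtree_size = 1 + 0
      N: subtree_size = 1 + 0
    _4: subtree_size = 1 + 4
      L: subtree_size = 1 + 0
      A: subtree_size = 1 + 0
      M: subtree_size = 1 + 0
      Q: subtree_size = 1 + 0
Total subtree size of _0: 15

Answer: 15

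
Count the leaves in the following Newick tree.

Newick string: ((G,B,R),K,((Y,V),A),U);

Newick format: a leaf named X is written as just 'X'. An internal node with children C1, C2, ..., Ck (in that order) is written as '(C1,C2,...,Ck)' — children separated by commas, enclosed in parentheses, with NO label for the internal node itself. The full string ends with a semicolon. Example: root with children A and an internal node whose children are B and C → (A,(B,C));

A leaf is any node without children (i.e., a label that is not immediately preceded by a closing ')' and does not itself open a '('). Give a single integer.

Answer: 8

Derivation:
Newick: ((G,B,R),K,((Y,V),A),U);
Scan left-to-right; a leaf is any maximal label run not followed by '(':
  pos 2: leaf 'G' → count = 1
  pos 4: leaf 'B' → count = 2
  pos 6: leaf 'R' → count = 3
  pos 9: leaf 'K' → count = 4
  pos 13: leaf 'Y' → count = 5
  pos 15: leaf 'V' → count = 6
  pos 18: leaf 'A' → count = 7
  pos 21: leaf 'U' → count = 8
Total leaves: 8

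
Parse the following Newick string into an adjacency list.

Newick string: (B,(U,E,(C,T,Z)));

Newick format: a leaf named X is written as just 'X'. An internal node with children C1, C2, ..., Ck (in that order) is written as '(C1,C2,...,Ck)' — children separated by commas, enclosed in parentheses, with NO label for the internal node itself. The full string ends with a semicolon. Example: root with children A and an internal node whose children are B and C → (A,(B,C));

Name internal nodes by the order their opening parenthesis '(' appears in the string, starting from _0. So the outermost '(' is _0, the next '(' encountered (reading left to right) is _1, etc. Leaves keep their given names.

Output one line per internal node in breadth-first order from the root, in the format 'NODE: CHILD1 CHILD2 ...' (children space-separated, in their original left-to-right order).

Answer: _0: B _1
_1: U E _2
_2: C T Z

Derivation:
Input: (B,(U,E,(C,T,Z)));
Scanning left-to-right, naming '(' by encounter order:
  pos 0: '(' -> open internal node _0 (depth 1)
  pos 3: '(' -> open internal node _1 (depth 2)
  pos 8: '(' -> open internal node _2 (depth 3)
  pos 14: ')' -> close internal node _2 (now at depth 2)
  pos 15: ')' -> close internal node _1 (now at depth 1)
  pos 16: ')' -> close internal node _0 (now at depth 0)
Total internal nodes: 3
BFS adjacency from root:
  _0: B _1
  _1: U E _2
  _2: C T Z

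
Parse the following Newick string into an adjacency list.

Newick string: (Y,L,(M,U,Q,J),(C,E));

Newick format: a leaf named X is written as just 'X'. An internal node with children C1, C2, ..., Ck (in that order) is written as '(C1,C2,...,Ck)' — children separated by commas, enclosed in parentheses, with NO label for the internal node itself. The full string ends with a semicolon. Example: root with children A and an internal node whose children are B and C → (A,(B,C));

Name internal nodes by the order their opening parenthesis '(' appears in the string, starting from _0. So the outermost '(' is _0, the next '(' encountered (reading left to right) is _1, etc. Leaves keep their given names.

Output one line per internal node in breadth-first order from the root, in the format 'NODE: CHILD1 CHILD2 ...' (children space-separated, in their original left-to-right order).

Answer: _0: Y L _1 _2
_1: M U Q J
_2: C E

Derivation:
Input: (Y,L,(M,U,Q,J),(C,E));
Scanning left-to-right, naming '(' by encounter order:
  pos 0: '(' -> open internal node _0 (depth 1)
  pos 5: '(' -> open internal node _1 (depth 2)
  pos 13: ')' -> close internal node _1 (now at depth 1)
  pos 15: '(' -> open internal node _2 (depth 2)
  pos 19: ')' -> close internal node _2 (now at depth 1)
  pos 20: ')' -> close internal node _0 (now at depth 0)
Total internal nodes: 3
BFS adjacency from root:
  _0: Y L _1 _2
  _1: M U Q J
  _2: C E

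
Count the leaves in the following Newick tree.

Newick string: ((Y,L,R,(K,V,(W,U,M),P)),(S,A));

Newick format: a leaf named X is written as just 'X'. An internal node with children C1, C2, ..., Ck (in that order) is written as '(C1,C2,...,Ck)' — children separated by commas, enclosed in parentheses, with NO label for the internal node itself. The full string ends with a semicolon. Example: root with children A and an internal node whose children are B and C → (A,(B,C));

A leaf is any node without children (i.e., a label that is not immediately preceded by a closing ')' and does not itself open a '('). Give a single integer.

Answer: 11

Derivation:
Newick: ((Y,L,R,(K,V,(W,U,M),P)),(S,A));
Scan left-to-right; a leaf is any maximal label run not followed by '(':
  pos 2: leaf 'Y' → count = 1
  pos 4: leaf 'L' → count = 2
  pos 6: leaf 'R' → count = 3
  pos 9: leaf 'K' → count = 4
  pos 11: leaf 'V' → count = 5
  pos 14: leaf 'W' → count = 6
  pos 16: leaf 'U' → count = 7
  pos 18: leaf 'M' → count = 8
  pos 21: leaf 'P' → count = 9
  pos 26: leaf 'S' → count = 10
  pos 28: leaf 'A' → count = 11
Total leaves: 11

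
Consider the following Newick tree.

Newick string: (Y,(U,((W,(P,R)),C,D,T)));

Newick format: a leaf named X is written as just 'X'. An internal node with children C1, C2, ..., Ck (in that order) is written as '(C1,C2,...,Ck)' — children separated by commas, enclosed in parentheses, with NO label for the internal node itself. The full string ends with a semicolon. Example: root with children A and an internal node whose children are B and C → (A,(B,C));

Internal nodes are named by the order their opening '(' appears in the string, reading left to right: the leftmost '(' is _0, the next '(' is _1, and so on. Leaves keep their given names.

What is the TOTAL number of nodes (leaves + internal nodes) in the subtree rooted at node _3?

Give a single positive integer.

Answer: 5

Derivation:
Newick: (Y,(U,((W,(P,R)),C,D,T)));
Locate _3: it is the '(' at position 7 (the 4th '(' reading left to right).
Query: subtree rooted at _3
_3: subtree_size = 1 + 4
  W: subtree_size = 1 + 0
  _4: subtree_size = 1 + 2
    P: subtree_size = 1 + 0
    R: subtree_size = 1 + 0
Total subtree size of _3: 5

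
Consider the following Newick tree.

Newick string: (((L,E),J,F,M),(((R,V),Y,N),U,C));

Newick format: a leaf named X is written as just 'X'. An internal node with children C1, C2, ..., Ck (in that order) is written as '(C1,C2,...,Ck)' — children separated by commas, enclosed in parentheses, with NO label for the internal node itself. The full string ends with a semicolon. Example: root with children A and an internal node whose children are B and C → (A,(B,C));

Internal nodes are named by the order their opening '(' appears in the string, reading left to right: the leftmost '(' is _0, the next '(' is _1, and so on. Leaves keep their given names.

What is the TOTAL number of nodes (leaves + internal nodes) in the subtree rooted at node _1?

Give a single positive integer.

Answer: 7

Derivation:
Newick: (((L,E),J,F,M),(((R,V),Y,N),U,C));
Locate _1: it is the '(' at position 1 (the 2nd '(' reading left to right).
Query: subtree rooted at _1
_1: subtree_size = 1 + 6
  _2: subtree_size = 1 + 2
    L: subtree_size = 1 + 0
    E: subtree_size = 1 + 0
  J: subtree_size = 1 + 0
  F: subtree_size = 1 + 0
  M: subtree_size = 1 + 0
Total subtree size of _1: 7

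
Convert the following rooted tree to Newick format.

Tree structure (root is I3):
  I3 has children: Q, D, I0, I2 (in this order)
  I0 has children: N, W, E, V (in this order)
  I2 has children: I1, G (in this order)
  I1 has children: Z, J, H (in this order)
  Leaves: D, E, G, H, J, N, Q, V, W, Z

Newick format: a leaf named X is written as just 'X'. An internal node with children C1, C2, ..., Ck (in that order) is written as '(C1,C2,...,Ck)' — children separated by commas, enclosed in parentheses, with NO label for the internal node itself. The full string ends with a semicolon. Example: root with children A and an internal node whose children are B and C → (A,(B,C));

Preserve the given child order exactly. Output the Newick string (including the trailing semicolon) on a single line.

internal I3 with children ['Q', 'D', 'I0', 'I2']
  leaf 'Q' → 'Q'
  leaf 'D' → 'D'
  internal I0 with children ['N', 'W', 'E', 'V']
    leaf 'N' → 'N'
    leaf 'W' → 'W'
    leaf 'E' → 'E'
    leaf 'V' → 'V'
  → '(N,W,E,V)'
  internal I2 with children ['I1', 'G']
    internal I1 with children ['Z', 'J', 'H']
      leaf 'Z' → 'Z'
      leaf 'J' → 'J'
      leaf 'H' → 'H'
    → '(Z,J,H)'
    leaf 'G' → 'G'
  → '((Z,J,H),G)'
→ '(Q,D,(N,W,E,V),((Z,J,H),G))'
Final: (Q,D,(N,W,E,V),((Z,J,H),G));

Answer: (Q,D,(N,W,E,V),((Z,J,H),G));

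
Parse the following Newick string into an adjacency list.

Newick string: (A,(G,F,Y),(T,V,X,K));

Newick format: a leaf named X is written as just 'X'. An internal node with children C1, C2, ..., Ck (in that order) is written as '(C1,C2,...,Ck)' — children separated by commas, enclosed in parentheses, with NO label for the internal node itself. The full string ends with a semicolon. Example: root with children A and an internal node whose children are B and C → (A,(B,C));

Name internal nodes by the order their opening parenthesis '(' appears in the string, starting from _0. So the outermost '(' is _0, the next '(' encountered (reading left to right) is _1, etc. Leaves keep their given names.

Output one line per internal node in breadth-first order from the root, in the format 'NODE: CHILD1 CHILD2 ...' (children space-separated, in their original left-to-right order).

Answer: _0: A _1 _2
_1: G F Y
_2: T V X K

Derivation:
Input: (A,(G,F,Y),(T,V,X,K));
Scanning left-to-right, naming '(' by encounter order:
  pos 0: '(' -> open internal node _0 (depth 1)
  pos 3: '(' -> open internal node _1 (depth 2)
  pos 9: ')' -> close internal node _1 (now at depth 1)
  pos 11: '(' -> open internal node _2 (depth 2)
  pos 19: ')' -> close internal node _2 (now at depth 1)
  pos 20: ')' -> close internal node _0 (now at depth 0)
Total internal nodes: 3
BFS adjacency from root:
  _0: A _1 _2
  _1: G F Y
  _2: T V X K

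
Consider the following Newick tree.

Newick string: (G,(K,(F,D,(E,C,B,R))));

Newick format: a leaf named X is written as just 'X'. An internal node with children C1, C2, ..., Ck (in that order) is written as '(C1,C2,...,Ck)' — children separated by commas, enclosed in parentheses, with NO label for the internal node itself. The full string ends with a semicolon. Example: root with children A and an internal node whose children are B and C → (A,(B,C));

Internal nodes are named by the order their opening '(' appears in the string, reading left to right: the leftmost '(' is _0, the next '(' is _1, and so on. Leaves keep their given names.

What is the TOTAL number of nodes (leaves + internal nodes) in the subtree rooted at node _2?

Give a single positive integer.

Answer: 8

Derivation:
Newick: (G,(K,(F,D,(E,C,B,R))));
Locate _2: it is the '(' at position 6 (the 3rd '(' reading left to right).
Query: subtree rooted at _2
_2: subtree_size = 1 + 7
  F: subtree_size = 1 + 0
  D: subtree_size = 1 + 0
  _3: subtree_size = 1 + 4
    E: subtree_size = 1 + 0
    C: subtree_size = 1 + 0
    B: subtree_size = 1 + 0
    R: subtree_size = 1 + 0
Total subtree size of _2: 8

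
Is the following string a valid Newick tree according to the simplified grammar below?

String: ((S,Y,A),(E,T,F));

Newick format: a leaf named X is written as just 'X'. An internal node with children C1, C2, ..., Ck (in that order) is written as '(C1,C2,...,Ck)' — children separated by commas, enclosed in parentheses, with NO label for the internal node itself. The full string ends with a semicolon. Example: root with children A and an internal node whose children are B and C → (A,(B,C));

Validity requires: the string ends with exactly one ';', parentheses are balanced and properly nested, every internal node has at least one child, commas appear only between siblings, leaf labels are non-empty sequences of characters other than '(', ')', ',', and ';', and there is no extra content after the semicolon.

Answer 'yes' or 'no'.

Input: ((S,Y,A),(E,T,F));
Paren balance: 3 '(' vs 3 ')' OK
Ends with single ';': True
Full parse: OK
Valid: True

Answer: yes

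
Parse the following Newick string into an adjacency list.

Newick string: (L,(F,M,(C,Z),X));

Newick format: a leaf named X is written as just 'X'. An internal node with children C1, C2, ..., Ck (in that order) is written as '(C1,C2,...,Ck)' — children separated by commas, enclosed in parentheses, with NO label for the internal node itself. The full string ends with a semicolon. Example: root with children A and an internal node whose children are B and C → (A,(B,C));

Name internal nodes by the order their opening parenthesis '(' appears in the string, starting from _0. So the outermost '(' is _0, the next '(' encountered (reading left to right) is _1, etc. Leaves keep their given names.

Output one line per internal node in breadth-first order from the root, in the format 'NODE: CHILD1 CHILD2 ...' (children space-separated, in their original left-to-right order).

Input: (L,(F,M,(C,Z),X));
Scanning left-to-right, naming '(' by encounter order:
  pos 0: '(' -> open internal node _0 (depth 1)
  pos 3: '(' -> open internal node _1 (depth 2)
  pos 8: '(' -> open internal node _2 (depth 3)
  pos 12: ')' -> close internal node _2 (now at depth 2)
  pos 15: ')' -> close internal node _1 (now at depth 1)
  pos 16: ')' -> close internal node _0 (now at depth 0)
Total internal nodes: 3
BFS adjacency from root:
  _0: L _1
  _1: F M _2 X
  _2: C Z

Answer: _0: L _1
_1: F M _2 X
_2: C Z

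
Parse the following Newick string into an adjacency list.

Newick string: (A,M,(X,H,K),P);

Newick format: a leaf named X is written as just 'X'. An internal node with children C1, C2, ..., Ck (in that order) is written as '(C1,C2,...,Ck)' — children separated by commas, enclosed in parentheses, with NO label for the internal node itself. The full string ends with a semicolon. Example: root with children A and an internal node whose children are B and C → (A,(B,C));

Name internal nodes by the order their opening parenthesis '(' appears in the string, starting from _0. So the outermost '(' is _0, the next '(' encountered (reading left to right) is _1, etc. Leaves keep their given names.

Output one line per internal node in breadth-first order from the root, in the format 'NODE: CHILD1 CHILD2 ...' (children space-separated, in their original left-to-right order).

Input: (A,M,(X,H,K),P);
Scanning left-to-right, naming '(' by encounter order:
  pos 0: '(' -> open internal node _0 (depth 1)
  pos 5: '(' -> open internal node _1 (depth 2)
  pos 11: ')' -> close internal node _1 (now at depth 1)
  pos 14: ')' -> close internal node _0 (now at depth 0)
Total internal nodes: 2
BFS adjacency from root:
  _0: A M _1 P
  _1: X H K

Answer: _0: A M _1 P
_1: X H K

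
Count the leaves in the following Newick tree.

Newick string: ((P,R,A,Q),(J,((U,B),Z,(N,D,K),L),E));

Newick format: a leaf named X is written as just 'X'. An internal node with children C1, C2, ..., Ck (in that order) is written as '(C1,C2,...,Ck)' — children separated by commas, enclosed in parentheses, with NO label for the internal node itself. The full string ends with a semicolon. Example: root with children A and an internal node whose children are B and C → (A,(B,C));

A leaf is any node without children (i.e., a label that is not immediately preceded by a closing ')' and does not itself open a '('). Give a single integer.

Newick: ((P,R,A,Q),(J,((U,B),Z,(N,D,K),L),E));
Scan left-to-right; a leaf is any maximal label run not followed by '(':
  pos 2: leaf 'P' → count = 1
  pos 4: leaf 'R' → count = 2
  pos 6: leaf 'A' → count = 3
  pos 8: leaf 'Q' → count = 4
  pos 12: leaf 'J' → count = 5
  pos 16: leaf 'U' → count = 6
  pos 18: leaf 'B' → count = 7
  pos 21: leaf 'Z' → count = 8
  pos 24: leaf 'N' → count = 9
  pos 26: leaf 'D' → count = 10
  pos 28: leaf 'K' → count = 11
  pos 31: leaf 'L' → count = 12
  pos 34: leaf 'E' → count = 13
Total leaves: 13

Answer: 13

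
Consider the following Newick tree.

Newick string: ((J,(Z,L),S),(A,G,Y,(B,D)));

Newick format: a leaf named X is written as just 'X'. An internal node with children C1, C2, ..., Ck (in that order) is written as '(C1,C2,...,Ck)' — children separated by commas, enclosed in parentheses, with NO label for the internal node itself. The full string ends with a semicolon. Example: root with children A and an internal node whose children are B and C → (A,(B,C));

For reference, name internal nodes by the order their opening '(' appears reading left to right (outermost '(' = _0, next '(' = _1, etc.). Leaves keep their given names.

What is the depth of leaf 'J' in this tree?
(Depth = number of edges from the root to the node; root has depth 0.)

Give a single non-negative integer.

Answer: 2

Derivation:
Newick: ((J,(Z,L),S),(A,G,Y,(B,D)));
Naming internals by '(' encounter order: outermost '(' = _0, next = _1, ...
Query node: J
Path from root: _0 -> _1 -> J
Depth of J: 2 (number of edges from root)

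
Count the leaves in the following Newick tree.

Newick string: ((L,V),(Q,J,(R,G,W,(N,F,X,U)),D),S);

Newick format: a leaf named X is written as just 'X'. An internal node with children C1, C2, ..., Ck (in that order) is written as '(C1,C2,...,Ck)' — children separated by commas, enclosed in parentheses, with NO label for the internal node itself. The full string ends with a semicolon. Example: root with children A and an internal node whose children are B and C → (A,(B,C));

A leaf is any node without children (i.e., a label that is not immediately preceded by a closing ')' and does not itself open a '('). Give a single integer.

Answer: 13

Derivation:
Newick: ((L,V),(Q,J,(R,G,W,(N,F,X,U)),D),S);
Scan left-to-right; a leaf is any maximal label run not followed by '(':
  pos 2: leaf 'L' → count = 1
  pos 4: leaf 'V' → count = 2
  pos 8: leaf 'Q' → count = 3
  pos 10: leaf 'J' → count = 4
  pos 13: leaf 'R' → count = 5
  pos 15: leaf 'G' → count = 6
  pos 17: leaf 'W' → count = 7
  pos 20: leaf 'N' → count = 8
  pos 22: leaf 'F' → count = 9
  pos 24: leaf 'X' → count = 10
  pos 26: leaf 'U' → count = 11
  pos 30: leaf 'D' → count = 12
  pos 33: leaf 'S' → count = 13
Total leaves: 13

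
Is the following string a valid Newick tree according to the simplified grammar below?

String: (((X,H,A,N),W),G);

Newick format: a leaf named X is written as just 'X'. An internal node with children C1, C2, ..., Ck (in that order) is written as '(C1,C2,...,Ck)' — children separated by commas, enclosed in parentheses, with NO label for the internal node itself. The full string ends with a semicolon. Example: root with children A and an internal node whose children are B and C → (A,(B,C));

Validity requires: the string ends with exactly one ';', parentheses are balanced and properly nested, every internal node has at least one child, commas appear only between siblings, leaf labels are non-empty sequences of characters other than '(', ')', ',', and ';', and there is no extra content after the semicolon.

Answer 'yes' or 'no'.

Answer: yes

Derivation:
Input: (((X,H,A,N),W),G);
Paren balance: 3 '(' vs 3 ')' OK
Ends with single ';': True
Full parse: OK
Valid: True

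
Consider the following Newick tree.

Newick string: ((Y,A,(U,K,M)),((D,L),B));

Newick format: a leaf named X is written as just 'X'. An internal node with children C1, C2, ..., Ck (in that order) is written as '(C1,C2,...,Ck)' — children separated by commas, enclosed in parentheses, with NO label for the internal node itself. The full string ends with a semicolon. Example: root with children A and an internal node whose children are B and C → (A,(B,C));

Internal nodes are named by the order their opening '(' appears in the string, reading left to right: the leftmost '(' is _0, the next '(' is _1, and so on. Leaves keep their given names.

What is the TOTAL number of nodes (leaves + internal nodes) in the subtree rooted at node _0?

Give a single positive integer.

Answer: 13

Derivation:
Newick: ((Y,A,(U,K,M)),((D,L),B));
Locate _0: it is the '(' at position 0 (the 1st '(' reading left to right).
Query: subtree rooted at _0
_0: subtree_size = 1 + 12
  _1: subtree_size = 1 + 6
    Y: subtree_size = 1 + 0
    A: subtree_size = 1 + 0
    _2: subtree_size = 1 + 3
      U: subtree_size = 1 + 0
      K: subtree_size = 1 + 0
      M: subtree_size = 1 + 0
  _3: subtree_size = 1 + 4
    _4: subtree_size = 1 + 2
      D: subtree_size = 1 + 0
      L: subtree_size = 1 + 0
    B: subtree_size = 1 + 0
Total subtree size of _0: 13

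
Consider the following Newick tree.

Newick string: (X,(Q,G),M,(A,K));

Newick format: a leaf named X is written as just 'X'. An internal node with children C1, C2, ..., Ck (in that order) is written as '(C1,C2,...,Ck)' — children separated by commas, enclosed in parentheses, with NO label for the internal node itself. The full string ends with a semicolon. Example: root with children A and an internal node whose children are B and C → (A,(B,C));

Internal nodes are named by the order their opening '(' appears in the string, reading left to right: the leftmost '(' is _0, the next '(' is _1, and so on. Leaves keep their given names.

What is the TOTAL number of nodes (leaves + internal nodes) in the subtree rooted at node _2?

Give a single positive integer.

Answer: 3

Derivation:
Newick: (X,(Q,G),M,(A,K));
Locate _2: it is the '(' at position 11 (the 3rd '(' reading left to right).
Query: subtree rooted at _2
_2: subtree_size = 1 + 2
  A: subtree_size = 1 + 0
  K: subtree_size = 1 + 0
Total subtree size of _2: 3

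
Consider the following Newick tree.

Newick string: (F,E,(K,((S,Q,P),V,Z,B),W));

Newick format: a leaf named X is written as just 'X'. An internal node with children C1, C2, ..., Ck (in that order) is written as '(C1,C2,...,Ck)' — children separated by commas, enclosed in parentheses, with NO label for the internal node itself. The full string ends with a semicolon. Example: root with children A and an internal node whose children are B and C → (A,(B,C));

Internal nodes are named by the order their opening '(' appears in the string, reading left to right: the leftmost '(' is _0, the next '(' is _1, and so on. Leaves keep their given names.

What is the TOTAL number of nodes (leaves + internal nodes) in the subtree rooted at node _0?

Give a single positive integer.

Answer: 14

Derivation:
Newick: (F,E,(K,((S,Q,P),V,Z,B),W));
Locate _0: it is the '(' at position 0 (the 1st '(' reading left to right).
Query: subtree rooted at _0
_0: subtree_size = 1 + 13
  F: subtree_size = 1 + 0
  E: subtree_size = 1 + 0
  _1: subtree_size = 1 + 10
    K: subtree_size = 1 + 0
    _2: subtree_size = 1 + 7
      _3: subtree_size = 1 + 3
        S: subtree_size = 1 + 0
        Q: subtree_size = 1 + 0
        P: subtree_size = 1 + 0
      V: subtree_size = 1 + 0
      Z: subtree_size = 1 + 0
      B: subtree_size = 1 + 0
    W: subtree_size = 1 + 0
Total subtree size of _0: 14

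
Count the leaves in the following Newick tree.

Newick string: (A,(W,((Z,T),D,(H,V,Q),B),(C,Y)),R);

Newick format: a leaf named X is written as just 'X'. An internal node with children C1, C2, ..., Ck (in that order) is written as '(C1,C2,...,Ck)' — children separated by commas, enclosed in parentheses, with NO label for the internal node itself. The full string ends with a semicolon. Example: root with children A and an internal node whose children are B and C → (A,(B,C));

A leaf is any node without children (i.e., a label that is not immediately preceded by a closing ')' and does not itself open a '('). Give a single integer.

Newick: (A,(W,((Z,T),D,(H,V,Q),B),(C,Y)),R);
Scan left-to-right; a leaf is any maximal label run not followed by '(':
  pos 1: leaf 'A' → count = 1
  pos 4: leaf 'W' → count = 2
  pos 8: leaf 'Z' → count = 3
  pos 10: leaf 'T' → count = 4
  pos 13: leaf 'D' → count = 5
  pos 16: leaf 'H' → count = 6
  pos 18: leaf 'V' → count = 7
  pos 20: leaf 'Q' → count = 8
  pos 23: leaf 'B' → count = 9
  pos 27: leaf 'C' → count = 10
  pos 29: leaf 'Y' → count = 11
  pos 33: leaf 'R' → count = 12
Total leaves: 12

Answer: 12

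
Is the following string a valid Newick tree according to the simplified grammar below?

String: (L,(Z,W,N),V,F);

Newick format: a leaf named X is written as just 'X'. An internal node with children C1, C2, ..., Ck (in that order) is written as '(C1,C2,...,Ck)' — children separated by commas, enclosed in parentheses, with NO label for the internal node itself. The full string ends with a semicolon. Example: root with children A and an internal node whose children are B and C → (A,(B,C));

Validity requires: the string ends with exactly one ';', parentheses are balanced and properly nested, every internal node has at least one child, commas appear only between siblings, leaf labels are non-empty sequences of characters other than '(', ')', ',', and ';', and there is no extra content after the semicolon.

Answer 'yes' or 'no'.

Answer: yes

Derivation:
Input: (L,(Z,W,N),V,F);
Paren balance: 2 '(' vs 2 ')' OK
Ends with single ';': True
Full parse: OK
Valid: True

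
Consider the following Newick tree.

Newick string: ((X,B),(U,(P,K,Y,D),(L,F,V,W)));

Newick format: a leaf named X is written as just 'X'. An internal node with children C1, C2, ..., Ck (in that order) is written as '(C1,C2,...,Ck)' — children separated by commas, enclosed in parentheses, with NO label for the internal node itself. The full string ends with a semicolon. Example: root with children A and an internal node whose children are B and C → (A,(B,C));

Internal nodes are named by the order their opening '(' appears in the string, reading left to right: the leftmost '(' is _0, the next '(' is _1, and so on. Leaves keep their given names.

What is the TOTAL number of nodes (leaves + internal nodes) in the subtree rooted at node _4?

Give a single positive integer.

Newick: ((X,B),(U,(P,K,Y,D),(L,F,V,W)));
Locate _4: it is the '(' at position 20 (the 5th '(' reading left to right).
Query: subtree rooted at _4
_4: subtree_size = 1 + 4
  L: subtree_size = 1 + 0
  F: subtree_size = 1 + 0
  V: subtree_size = 1 + 0
  W: subtree_size = 1 + 0
Total subtree size of _4: 5

Answer: 5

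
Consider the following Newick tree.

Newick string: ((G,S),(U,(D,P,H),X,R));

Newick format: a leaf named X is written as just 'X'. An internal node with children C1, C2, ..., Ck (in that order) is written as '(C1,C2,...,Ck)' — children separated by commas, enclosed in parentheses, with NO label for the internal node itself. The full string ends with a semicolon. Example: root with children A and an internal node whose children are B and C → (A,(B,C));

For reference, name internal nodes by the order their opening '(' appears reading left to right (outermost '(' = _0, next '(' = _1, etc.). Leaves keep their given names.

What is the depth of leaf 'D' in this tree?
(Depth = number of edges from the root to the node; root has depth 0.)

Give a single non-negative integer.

Answer: 3

Derivation:
Newick: ((G,S),(U,(D,P,H),X,R));
Naming internals by '(' encounter order: outermost '(' = _0, next = _1, ...
Query node: D
Path from root: _0 -> _2 -> _3 -> D
Depth of D: 3 (number of edges from root)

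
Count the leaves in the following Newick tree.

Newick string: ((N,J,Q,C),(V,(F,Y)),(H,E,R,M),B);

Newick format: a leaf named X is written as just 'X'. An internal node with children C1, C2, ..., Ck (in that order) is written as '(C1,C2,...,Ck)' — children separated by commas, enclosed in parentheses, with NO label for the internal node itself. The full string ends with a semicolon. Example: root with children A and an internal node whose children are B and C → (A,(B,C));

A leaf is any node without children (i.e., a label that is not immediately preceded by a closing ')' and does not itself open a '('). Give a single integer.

Newick: ((N,J,Q,C),(V,(F,Y)),(H,E,R,M),B);
Scan left-to-right; a leaf is any maximal label run not followed by '(':
  pos 2: leaf 'N' → count = 1
  pos 4: leaf 'J' → count = 2
  pos 6: leaf 'Q' → count = 3
  pos 8: leaf 'C' → count = 4
  pos 12: leaf 'V' → count = 5
  pos 15: leaf 'F' → count = 6
  pos 17: leaf 'Y' → count = 7
  pos 22: leaf 'H' → count = 8
  pos 24: leaf 'E' → count = 9
  pos 26: leaf 'R' → count = 10
  pos 28: leaf 'M' → count = 11
  pos 31: leaf 'B' → count = 12
Total leaves: 12

Answer: 12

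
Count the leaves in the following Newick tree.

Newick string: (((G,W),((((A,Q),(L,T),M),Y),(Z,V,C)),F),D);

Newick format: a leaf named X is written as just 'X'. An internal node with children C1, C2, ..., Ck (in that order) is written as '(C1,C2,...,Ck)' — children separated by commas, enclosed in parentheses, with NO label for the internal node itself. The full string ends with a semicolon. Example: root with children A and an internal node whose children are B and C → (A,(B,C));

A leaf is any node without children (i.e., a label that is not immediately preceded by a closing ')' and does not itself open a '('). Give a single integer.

Answer: 13

Derivation:
Newick: (((G,W),((((A,Q),(L,T),M),Y),(Z,V,C)),F),D);
Scan left-to-right; a leaf is any maximal label run not followed by '(':
  pos 3: leaf 'G' → count = 1
  pos 5: leaf 'W' → count = 2
  pos 12: leaf 'A' → count = 3
  pos 14: leaf 'Q' → count = 4
  pos 18: leaf 'L' → count = 5
  pos 20: leaf 'T' → count = 6
  pos 23: leaf 'M' → count = 7
  pos 26: leaf 'Y' → count = 8
  pos 30: leaf 'Z' → count = 9
  pos 32: leaf 'V' → count = 10
  pos 34: leaf 'C' → count = 11
  pos 38: leaf 'F' → count = 12
  pos 41: leaf 'D' → count = 13
Total leaves: 13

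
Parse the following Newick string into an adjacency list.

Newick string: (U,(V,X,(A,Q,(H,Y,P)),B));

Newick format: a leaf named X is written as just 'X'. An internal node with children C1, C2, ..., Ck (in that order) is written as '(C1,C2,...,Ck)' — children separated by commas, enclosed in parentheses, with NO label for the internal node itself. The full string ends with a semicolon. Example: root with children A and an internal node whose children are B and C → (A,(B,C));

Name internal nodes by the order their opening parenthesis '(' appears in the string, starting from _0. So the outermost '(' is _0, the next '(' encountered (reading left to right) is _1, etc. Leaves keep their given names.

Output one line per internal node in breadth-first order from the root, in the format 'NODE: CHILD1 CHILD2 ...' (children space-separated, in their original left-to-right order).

Input: (U,(V,X,(A,Q,(H,Y,P)),B));
Scanning left-to-right, naming '(' by encounter order:
  pos 0: '(' -> open internal node _0 (depth 1)
  pos 3: '(' -> open internal node _1 (depth 2)
  pos 8: '(' -> open internal node _2 (depth 3)
  pos 13: '(' -> open internal node _3 (depth 4)
  pos 19: ')' -> close internal node _3 (now at depth 3)
  pos 20: ')' -> close internal node _2 (now at depth 2)
  pos 23: ')' -> close internal node _1 (now at depth 1)
  pos 24: ')' -> close internal node _0 (now at depth 0)
Total internal nodes: 4
BFS adjacency from root:
  _0: U _1
  _1: V X _2 B
  _2: A Q _3
  _3: H Y P

Answer: _0: U _1
_1: V X _2 B
_2: A Q _3
_3: H Y P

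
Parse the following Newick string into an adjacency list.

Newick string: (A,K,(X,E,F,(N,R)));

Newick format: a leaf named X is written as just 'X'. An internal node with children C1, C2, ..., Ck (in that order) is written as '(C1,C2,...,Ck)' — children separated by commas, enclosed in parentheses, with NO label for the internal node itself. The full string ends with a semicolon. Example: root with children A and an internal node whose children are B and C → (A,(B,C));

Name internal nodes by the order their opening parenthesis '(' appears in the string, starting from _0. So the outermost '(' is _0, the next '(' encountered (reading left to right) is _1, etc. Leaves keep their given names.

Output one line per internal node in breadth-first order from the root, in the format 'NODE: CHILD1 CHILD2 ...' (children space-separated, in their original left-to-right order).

Answer: _0: A K _1
_1: X E F _2
_2: N R

Derivation:
Input: (A,K,(X,E,F,(N,R)));
Scanning left-to-right, naming '(' by encounter order:
  pos 0: '(' -> open internal node _0 (depth 1)
  pos 5: '(' -> open internal node _1 (depth 2)
  pos 12: '(' -> open internal node _2 (depth 3)
  pos 16: ')' -> close internal node _2 (now at depth 2)
  pos 17: ')' -> close internal node _1 (now at depth 1)
  pos 18: ')' -> close internal node _0 (now at depth 0)
Total internal nodes: 3
BFS adjacency from root:
  _0: A K _1
  _1: X E F _2
  _2: N R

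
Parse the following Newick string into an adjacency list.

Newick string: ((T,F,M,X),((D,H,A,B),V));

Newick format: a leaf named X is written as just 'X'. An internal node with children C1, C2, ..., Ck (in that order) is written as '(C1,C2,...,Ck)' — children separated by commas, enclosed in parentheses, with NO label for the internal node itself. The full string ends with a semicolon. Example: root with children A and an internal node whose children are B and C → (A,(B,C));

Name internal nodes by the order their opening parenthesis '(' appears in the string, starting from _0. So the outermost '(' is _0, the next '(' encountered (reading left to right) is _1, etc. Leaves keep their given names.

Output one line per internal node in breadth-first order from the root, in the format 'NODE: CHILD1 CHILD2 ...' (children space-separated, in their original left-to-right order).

Answer: _0: _1 _2
_1: T F M X
_2: _3 V
_3: D H A B

Derivation:
Input: ((T,F,M,X),((D,H,A,B),V));
Scanning left-to-right, naming '(' by encounter order:
  pos 0: '(' -> open internal node _0 (depth 1)
  pos 1: '(' -> open internal node _1 (depth 2)
  pos 9: ')' -> close internal node _1 (now at depth 1)
  pos 11: '(' -> open internal node _2 (depth 2)
  pos 12: '(' -> open internal node _3 (depth 3)
  pos 20: ')' -> close internal node _3 (now at depth 2)
  pos 23: ')' -> close internal node _2 (now at depth 1)
  pos 24: ')' -> close internal node _0 (now at depth 0)
Total internal nodes: 4
BFS adjacency from root:
  _0: _1 _2
  _1: T F M X
  _2: _3 V
  _3: D H A B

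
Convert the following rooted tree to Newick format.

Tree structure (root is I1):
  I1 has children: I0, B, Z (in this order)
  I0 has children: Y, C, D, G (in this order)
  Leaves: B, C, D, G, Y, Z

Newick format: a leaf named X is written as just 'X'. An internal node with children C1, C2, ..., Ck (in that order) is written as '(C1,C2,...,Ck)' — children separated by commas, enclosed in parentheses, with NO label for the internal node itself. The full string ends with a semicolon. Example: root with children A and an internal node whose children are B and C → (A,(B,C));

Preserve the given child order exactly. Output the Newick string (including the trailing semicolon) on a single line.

Answer: ((Y,C,D,G),B,Z);

Derivation:
internal I1 with children ['I0', 'B', 'Z']
  internal I0 with children ['Y', 'C', 'D', 'G']
    leaf 'Y' → 'Y'
    leaf 'C' → 'C'
    leaf 'D' → 'D'
    leaf 'G' → 'G'
  → '(Y,C,D,G)'
  leaf 'B' → 'B'
  leaf 'Z' → 'Z'
→ '((Y,C,D,G),B,Z)'
Final: ((Y,C,D,G),B,Z);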